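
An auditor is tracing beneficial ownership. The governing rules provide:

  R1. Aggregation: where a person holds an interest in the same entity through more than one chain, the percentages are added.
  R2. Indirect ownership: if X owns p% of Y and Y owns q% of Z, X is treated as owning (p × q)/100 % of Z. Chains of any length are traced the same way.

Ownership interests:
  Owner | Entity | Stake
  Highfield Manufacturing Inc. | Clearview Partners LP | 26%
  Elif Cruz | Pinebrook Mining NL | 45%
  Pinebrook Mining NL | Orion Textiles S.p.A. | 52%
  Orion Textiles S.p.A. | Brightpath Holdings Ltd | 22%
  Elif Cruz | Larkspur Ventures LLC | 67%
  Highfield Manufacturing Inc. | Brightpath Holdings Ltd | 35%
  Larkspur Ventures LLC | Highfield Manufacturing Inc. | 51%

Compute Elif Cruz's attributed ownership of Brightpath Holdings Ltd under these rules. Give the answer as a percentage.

Chain via Pinebrook Mining NL → Orion Textiles S.p.A. (R2): 45% × 52% × 22% = 5.148% of Brightpath Holdings Ltd.
Chain via Larkspur Ventures LLC → Highfield Manufacturing Inc. (R2): 67% × 51% × 35% = 11.9595% of Brightpath Holdings Ltd.
Aggregating (R1): 5.148% + 11.9595% = 17.1075%.

17.1075%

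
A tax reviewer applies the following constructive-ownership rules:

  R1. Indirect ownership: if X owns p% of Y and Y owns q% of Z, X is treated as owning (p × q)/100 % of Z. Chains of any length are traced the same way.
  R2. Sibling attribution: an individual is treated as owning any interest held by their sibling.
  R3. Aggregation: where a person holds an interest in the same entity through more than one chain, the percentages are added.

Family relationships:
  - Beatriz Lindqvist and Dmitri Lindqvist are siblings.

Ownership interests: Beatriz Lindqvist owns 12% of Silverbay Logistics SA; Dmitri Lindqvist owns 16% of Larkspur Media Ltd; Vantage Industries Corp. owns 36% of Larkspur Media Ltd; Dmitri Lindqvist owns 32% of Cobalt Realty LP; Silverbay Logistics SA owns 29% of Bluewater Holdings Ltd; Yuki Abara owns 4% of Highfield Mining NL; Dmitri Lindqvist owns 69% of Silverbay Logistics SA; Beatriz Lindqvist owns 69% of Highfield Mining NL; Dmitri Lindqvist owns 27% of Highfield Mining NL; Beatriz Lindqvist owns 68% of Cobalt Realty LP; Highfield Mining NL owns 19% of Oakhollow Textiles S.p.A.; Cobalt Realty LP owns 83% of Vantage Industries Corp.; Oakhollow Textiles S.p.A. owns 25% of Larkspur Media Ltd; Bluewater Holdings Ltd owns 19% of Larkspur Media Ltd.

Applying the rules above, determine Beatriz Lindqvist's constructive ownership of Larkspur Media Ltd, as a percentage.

By sibling attribution (R2), Beatriz Lindqvist is treated as also owning Dmitri Lindqvist's interest in Cobalt Realty LP, giving 68% + 32% = 100%.
By sibling attribution (R2), Beatriz Lindqvist is treated as also owning Dmitri Lindqvist's interest in Highfield Mining NL, giving 69% + 27% = 96%.
By sibling attribution (R2), Beatriz Lindqvist is treated as also owning Dmitri Lindqvist's interest in Silverbay Logistics SA, giving 12% + 69% = 81%.
By sibling attribution (R2), Beatriz Lindqvist is treated as owning Dmitri Lindqvist's 16% interest in Larkspur Media Ltd.
Chain via Cobalt Realty LP → Vantage Industries Corp. (R1): 100% × 83% × 36% = 29.88% of Larkspur Media Ltd.
Chain via Highfield Mining NL → Oakhollow Textiles S.p.A. (R1): 96% × 19% × 25% = 4.56% of Larkspur Media Ltd.
Chain via Silverbay Logistics SA → Bluewater Holdings Ltd (R1): 81% × 29% × 19% = 4.4631% of Larkspur Media Ltd.
Direct interest in Larkspur Media Ltd: 16%.
Aggregating (R3): 29.88% + 4.56% + 4.4631% + 16% = 54.9031%.

54.9031%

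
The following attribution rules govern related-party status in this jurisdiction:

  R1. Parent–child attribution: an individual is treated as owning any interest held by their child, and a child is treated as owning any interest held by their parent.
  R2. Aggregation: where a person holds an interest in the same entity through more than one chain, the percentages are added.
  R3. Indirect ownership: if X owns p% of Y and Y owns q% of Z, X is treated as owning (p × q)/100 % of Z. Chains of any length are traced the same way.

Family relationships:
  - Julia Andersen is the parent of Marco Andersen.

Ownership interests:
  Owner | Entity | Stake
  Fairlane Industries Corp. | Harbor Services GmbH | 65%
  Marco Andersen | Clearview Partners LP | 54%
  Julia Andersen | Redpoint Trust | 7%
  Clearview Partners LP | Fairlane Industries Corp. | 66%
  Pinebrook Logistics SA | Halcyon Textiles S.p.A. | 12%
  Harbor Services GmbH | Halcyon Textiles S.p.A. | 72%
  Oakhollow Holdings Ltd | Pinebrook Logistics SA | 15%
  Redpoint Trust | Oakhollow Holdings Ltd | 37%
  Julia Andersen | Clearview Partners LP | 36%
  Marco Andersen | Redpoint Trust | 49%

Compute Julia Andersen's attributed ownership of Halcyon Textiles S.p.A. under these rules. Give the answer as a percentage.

28.17216%

By parent–child attribution (R1), Julia Andersen is treated as also owning Marco Andersen's interest in Clearview Partners LP, giving 36% + 54% = 90%.
By parent–child attribution (R1), Julia Andersen is treated as also owning Marco Andersen's interest in Redpoint Trust, giving 7% + 49% = 56%.
Chain via Clearview Partners LP → Fairlane Industries Corp. → Harbor Services GmbH (R3): 90% × 66% × 65% × 72% = 27.7992% of Halcyon Textiles S.p.A.
Chain via Redpoint Trust → Oakhollow Holdings Ltd → Pinebrook Logistics SA (R3): 56% × 37% × 15% × 12% = 0.37296% of Halcyon Textiles S.p.A.
Aggregating (R2): 27.7992% + 0.37296% = 28.17216%.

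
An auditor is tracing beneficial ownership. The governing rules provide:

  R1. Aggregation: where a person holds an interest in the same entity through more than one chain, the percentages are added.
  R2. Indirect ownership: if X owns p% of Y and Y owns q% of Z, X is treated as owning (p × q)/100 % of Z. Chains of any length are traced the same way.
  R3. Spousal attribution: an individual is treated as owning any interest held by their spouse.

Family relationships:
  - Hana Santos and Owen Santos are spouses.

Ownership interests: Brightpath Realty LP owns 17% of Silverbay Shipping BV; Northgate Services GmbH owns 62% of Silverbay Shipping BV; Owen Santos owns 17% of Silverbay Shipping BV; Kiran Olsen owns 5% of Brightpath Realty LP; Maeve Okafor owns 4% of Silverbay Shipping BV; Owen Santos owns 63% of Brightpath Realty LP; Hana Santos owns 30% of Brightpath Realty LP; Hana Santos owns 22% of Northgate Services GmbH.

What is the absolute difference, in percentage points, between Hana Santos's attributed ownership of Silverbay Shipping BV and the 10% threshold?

By spousal attribution (R3), Hana Santos is treated as also owning Owen Santos's interest in Brightpath Realty LP, giving 30% + 63% = 93%.
By spousal attribution (R3), Hana Santos is treated as owning Owen Santos's 17% interest in Silverbay Shipping BV.
Chain via Brightpath Realty LP (R2): 93% × 17% = 15.81% of Silverbay Shipping BV.
Chain via Northgate Services GmbH (R2): 22% × 62% = 13.64% of Silverbay Shipping BV.
Direct interest in Silverbay Shipping BV: 17%.
Aggregating (R1): 15.81% + 13.64% + 17% = 46.45%.
46.45% exceeds the 10% threshold by 36.45 percentage points.

36.45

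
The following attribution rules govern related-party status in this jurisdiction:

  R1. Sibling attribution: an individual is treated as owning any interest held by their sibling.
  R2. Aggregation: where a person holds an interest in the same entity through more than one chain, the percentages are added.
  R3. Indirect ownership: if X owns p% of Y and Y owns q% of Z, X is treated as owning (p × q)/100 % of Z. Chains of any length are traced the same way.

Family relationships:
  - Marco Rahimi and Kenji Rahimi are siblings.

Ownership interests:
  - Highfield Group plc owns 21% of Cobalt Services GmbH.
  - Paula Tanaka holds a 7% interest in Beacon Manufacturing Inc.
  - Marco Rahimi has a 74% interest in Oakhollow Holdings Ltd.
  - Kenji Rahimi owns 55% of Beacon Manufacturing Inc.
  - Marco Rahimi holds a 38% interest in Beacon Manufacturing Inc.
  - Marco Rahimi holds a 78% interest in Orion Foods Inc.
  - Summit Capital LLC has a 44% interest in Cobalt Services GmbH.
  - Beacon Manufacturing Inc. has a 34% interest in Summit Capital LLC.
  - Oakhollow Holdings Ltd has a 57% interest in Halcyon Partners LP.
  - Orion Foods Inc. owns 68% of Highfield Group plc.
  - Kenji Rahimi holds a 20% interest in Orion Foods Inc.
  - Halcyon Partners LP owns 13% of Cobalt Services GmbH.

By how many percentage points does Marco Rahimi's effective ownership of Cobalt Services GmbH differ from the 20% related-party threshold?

13.3906

By sibling attribution (R1), Marco Rahimi is treated as also owning Kenji Rahimi's interest in Orion Foods Inc, giving 78% + 20% = 98%.
By sibling attribution (R1), Marco Rahimi is treated as also owning Kenji Rahimi's interest in Beacon Manufacturing Inc, giving 38% + 55% = 93%.
Chain via Oakhollow Holdings Ltd → Halcyon Partners LP (R3): 74% × 57% × 13% = 5.4834% of Cobalt Services GmbH.
Chain via Orion Foods Inc. → Highfield Group plc (R3): 98% × 68% × 21% = 13.9944% of Cobalt Services GmbH.
Chain via Beacon Manufacturing Inc. → Summit Capital LLC (R3): 93% × 34% × 44% = 13.9128% of Cobalt Services GmbH.
Aggregating (R2): 5.4834% + 13.9944% + 13.9128% = 33.3906%.
33.3906% exceeds the 20% threshold by 13.3906 percentage points.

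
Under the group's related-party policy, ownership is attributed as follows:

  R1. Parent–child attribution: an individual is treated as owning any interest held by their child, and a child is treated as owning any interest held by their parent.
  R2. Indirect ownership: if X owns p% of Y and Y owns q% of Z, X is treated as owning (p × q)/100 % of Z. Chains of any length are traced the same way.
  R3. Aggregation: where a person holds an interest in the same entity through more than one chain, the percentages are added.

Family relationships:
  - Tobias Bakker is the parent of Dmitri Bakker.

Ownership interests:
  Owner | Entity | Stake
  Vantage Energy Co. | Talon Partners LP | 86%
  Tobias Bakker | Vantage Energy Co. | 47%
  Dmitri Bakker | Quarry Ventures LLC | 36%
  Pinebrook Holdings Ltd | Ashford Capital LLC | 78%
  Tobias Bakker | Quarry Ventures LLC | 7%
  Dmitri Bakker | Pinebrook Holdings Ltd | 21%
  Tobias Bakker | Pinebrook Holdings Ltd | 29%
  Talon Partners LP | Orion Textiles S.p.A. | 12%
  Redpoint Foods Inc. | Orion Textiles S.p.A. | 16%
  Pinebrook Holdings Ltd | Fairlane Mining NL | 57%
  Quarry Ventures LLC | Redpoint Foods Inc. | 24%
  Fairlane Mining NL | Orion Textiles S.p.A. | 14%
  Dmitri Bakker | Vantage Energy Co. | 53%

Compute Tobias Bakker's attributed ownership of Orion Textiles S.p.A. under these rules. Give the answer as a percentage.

By parent–child attribution (R1), Tobias Bakker is treated as also owning Dmitri Bakker's interest in Quarry Ventures LLC, giving 7% + 36% = 43%.
By parent–child attribution (R1), Tobias Bakker is treated as also owning Dmitri Bakker's interest in Pinebrook Holdings Ltd, giving 29% + 21% = 50%.
By parent–child attribution (R1), Tobias Bakker is treated as also owning Dmitri Bakker's interest in Vantage Energy Co, giving 47% + 53% = 100%.
Chain via Quarry Ventures LLC → Redpoint Foods Inc. (R2): 43% × 24% × 16% = 1.6512% of Orion Textiles S.p.A.
Chain via Pinebrook Holdings Ltd → Fairlane Mining NL (R2): 50% × 57% × 14% = 3.99% of Orion Textiles S.p.A.
Chain via Vantage Energy Co. → Talon Partners LP (R2): 100% × 86% × 12% = 10.32% of Orion Textiles S.p.A.
Aggregating (R3): 1.6512% + 3.99% + 10.32% = 15.9612%.

15.9612%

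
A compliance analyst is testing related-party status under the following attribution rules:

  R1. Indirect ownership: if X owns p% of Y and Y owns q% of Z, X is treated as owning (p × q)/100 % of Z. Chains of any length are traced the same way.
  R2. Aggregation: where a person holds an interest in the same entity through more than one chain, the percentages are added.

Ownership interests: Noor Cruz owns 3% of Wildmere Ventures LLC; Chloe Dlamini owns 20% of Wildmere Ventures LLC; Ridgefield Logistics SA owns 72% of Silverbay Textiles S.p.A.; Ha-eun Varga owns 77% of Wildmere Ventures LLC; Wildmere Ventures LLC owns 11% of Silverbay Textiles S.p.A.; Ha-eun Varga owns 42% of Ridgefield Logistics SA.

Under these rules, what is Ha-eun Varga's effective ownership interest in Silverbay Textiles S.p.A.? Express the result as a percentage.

Chain via Ridgefield Logistics SA (R1): 42% × 72% = 30.24% of Silverbay Textiles S.p.A.
Chain via Wildmere Ventures LLC (R1): 77% × 11% = 8.47% of Silverbay Textiles S.p.A.
Aggregating (R2): 30.24% + 8.47% = 38.71%.

38.71%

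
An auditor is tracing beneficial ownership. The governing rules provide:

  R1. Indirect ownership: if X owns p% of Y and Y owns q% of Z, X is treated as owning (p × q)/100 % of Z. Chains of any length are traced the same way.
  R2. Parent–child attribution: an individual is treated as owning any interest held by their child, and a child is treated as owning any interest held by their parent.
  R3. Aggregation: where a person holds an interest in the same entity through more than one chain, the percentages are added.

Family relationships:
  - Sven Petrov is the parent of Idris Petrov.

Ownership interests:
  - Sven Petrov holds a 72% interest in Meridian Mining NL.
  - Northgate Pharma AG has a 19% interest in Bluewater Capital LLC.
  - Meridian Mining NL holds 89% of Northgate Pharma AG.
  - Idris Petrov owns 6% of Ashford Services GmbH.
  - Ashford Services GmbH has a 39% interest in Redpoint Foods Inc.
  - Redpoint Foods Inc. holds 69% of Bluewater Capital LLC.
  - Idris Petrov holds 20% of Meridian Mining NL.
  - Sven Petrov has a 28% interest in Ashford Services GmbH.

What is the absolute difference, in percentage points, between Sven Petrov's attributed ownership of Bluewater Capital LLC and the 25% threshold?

0.2934

By parent–child attribution (R2), Sven Petrov is treated as also owning Idris Petrov's interest in Ashford Services GmbH, giving 28% + 6% = 34%.
By parent–child attribution (R2), Sven Petrov is treated as also owning Idris Petrov's interest in Meridian Mining NL, giving 72% + 20% = 92%.
Chain via Ashford Services GmbH → Redpoint Foods Inc. (R1): 34% × 39% × 69% = 9.1494% of Bluewater Capital LLC.
Chain via Meridian Mining NL → Northgate Pharma AG (R1): 92% × 89% × 19% = 15.5572% of Bluewater Capital LLC.
Aggregating (R3): 9.1494% + 15.5572% = 24.7066%.
24.7066% falls short of the 25% threshold by 0.2934 percentage points.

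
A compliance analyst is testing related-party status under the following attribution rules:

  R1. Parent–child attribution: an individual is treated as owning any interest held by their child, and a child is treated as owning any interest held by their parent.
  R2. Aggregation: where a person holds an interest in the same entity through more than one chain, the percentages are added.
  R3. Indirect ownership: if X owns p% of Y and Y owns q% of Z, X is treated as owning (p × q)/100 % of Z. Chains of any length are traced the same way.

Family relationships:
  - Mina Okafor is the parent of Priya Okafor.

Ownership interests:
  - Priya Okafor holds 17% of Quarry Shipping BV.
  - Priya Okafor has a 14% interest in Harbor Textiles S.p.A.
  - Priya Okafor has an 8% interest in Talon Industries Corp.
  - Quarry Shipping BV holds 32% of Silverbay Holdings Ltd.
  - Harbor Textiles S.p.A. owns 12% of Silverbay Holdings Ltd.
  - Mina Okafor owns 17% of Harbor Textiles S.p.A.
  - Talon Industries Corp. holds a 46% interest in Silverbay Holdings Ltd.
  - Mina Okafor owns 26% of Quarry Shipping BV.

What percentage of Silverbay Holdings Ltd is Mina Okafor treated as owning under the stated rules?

21.16%

By parent–child attribution (R1), Mina Okafor is treated as also owning Priya Okafor's interest in Quarry Shipping BV, giving 26% + 17% = 43%.
By parent–child attribution (R1), Mina Okafor is treated as also owning Priya Okafor's interest in Harbor Textiles S.p.A, giving 17% + 14% = 31%.
By parent–child attribution (R1), Mina Okafor is treated as owning Priya Okafor's 8% interest in Talon Industries Corp.
Chain via Quarry Shipping BV (R3): 43% × 32% = 13.76% of Silverbay Holdings Ltd.
Chain via Harbor Textiles S.p.A. (R3): 31% × 12% = 3.72% of Silverbay Holdings Ltd.
Chain via Talon Industries Corp. (R3): 8% × 46% = 3.68% of Silverbay Holdings Ltd.
Aggregating (R2): 13.76% + 3.72% + 3.68% = 21.16%.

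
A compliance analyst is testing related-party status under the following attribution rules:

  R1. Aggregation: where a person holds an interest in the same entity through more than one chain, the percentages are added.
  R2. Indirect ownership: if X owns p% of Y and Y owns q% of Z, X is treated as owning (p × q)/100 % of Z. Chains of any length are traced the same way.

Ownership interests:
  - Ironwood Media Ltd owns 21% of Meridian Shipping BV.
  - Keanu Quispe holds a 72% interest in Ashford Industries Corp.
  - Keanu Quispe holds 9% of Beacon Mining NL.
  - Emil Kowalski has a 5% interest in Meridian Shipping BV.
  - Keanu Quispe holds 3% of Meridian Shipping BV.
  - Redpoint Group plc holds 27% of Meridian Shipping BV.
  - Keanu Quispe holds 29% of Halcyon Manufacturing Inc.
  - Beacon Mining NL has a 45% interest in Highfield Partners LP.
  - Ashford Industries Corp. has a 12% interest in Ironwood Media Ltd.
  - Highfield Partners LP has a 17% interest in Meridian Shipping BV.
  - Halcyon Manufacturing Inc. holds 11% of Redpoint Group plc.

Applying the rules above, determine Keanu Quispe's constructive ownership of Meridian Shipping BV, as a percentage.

Chain via Ashford Industries Corp. → Ironwood Media Ltd (R2): 72% × 12% × 21% = 1.8144% of Meridian Shipping BV.
Chain via Beacon Mining NL → Highfield Partners LP (R2): 9% × 45% × 17% = 0.6885% of Meridian Shipping BV.
Chain via Halcyon Manufacturing Inc. → Redpoint Group plc (R2): 29% × 11% × 27% = 0.8613% of Meridian Shipping BV.
Direct interest in Meridian Shipping BV: 3%.
Aggregating (R1): 1.8144% + 0.6885% + 0.8613% + 3% = 6.3642%.

6.3642%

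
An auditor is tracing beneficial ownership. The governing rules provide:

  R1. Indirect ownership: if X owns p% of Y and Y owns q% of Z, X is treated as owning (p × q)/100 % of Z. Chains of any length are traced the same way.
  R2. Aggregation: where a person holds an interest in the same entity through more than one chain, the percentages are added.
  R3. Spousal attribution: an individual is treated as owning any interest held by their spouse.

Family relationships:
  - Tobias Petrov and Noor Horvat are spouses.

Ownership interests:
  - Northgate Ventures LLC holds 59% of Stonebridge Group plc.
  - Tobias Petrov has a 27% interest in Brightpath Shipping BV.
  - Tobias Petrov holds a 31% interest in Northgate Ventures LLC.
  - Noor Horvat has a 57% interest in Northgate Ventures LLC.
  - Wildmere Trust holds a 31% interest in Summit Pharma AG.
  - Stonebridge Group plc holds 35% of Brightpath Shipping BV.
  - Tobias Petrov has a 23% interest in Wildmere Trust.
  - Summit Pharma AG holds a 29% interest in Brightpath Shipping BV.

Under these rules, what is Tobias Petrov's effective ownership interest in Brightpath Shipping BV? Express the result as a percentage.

47.2397%

By spousal attribution (R3), Tobias Petrov is treated as also owning Noor Horvat's interest in Northgate Ventures LLC, giving 31% + 57% = 88%.
Chain via Wildmere Trust → Summit Pharma AG (R1): 23% × 31% × 29% = 2.0677% of Brightpath Shipping BV.
Chain via Northgate Ventures LLC → Stonebridge Group plc (R1): 88% × 59% × 35% = 18.172% of Brightpath Shipping BV.
Direct interest in Brightpath Shipping BV: 27%.
Aggregating (R2): 2.0677% + 18.172% + 27% = 47.2397%.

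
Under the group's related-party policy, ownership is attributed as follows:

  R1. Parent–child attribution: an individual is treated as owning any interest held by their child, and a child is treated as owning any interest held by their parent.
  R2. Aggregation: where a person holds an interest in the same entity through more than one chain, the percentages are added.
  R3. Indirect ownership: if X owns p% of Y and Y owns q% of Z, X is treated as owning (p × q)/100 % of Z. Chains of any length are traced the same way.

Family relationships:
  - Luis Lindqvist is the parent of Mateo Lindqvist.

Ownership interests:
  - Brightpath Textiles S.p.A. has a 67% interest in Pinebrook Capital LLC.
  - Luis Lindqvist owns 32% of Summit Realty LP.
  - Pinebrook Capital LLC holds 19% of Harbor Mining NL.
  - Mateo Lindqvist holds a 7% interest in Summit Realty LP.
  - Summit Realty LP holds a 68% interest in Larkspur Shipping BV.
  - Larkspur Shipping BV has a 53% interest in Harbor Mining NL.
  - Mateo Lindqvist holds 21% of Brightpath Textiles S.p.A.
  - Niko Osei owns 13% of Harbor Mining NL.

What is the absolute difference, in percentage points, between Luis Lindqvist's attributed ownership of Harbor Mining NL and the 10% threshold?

By parent–child attribution (R1), Luis Lindqvist is treated as also owning Mateo Lindqvist's interest in Summit Realty LP, giving 32% + 7% = 39%.
By parent–child attribution (R1), Luis Lindqvist is treated as owning Mateo Lindqvist's 21% interest in Brightpath Textiles S.p.A.
Chain via Summit Realty LP → Larkspur Shipping BV (R3): 39% × 68% × 53% = 14.0556% of Harbor Mining NL.
Chain via Brightpath Textiles S.p.A. → Pinebrook Capital LLC (R3): 21% × 67% × 19% = 2.6733% of Harbor Mining NL.
Aggregating (R2): 14.0556% + 2.6733% = 16.7289%.
16.7289% exceeds the 10% threshold by 6.7289 percentage points.

6.7289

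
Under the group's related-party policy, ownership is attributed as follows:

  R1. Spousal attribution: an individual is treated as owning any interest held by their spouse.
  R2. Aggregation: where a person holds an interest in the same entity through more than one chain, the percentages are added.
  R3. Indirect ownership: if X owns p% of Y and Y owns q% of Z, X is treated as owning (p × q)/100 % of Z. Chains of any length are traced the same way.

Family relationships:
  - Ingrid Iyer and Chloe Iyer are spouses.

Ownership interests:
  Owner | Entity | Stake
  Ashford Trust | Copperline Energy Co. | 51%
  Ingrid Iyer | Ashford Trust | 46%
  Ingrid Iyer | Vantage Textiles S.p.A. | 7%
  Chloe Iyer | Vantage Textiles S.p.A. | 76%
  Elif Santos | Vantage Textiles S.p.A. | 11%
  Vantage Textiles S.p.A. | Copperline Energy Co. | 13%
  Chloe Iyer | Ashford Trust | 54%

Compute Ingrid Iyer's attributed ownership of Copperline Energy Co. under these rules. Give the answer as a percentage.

By spousal attribution (R1), Ingrid Iyer is treated as also owning Chloe Iyer's interest in Vantage Textiles S.p.A, giving 7% + 76% = 83%.
By spousal attribution (R1), Ingrid Iyer is treated as also owning Chloe Iyer's interest in Ashford Trust, giving 46% + 54% = 100%.
Chain via Vantage Textiles S.p.A. (R3): 83% × 13% = 10.79% of Copperline Energy Co.
Chain via Ashford Trust (R3): 100% × 51% = 51% of Copperline Energy Co.
Aggregating (R2): 10.79% + 51% = 61.79%.

61.79%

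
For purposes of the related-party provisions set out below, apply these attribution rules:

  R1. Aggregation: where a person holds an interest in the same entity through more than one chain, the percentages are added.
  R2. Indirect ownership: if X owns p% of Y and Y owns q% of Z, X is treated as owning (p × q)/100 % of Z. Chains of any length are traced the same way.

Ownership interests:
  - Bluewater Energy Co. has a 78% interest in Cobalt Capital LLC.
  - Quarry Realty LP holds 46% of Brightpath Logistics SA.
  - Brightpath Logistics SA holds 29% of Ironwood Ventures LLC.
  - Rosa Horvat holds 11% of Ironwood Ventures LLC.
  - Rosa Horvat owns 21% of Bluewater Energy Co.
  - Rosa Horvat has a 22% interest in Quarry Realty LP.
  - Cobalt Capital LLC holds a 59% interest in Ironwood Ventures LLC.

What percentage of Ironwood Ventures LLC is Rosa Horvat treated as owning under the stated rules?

23.599%

Chain via Quarry Realty LP → Brightpath Logistics SA (R2): 22% × 46% × 29% = 2.9348% of Ironwood Ventures LLC.
Chain via Bluewater Energy Co. → Cobalt Capital LLC (R2): 21% × 78% × 59% = 9.6642% of Ironwood Ventures LLC.
Direct interest in Ironwood Ventures LLC: 11%.
Aggregating (R1): 2.9348% + 9.6642% + 11% = 23.599%.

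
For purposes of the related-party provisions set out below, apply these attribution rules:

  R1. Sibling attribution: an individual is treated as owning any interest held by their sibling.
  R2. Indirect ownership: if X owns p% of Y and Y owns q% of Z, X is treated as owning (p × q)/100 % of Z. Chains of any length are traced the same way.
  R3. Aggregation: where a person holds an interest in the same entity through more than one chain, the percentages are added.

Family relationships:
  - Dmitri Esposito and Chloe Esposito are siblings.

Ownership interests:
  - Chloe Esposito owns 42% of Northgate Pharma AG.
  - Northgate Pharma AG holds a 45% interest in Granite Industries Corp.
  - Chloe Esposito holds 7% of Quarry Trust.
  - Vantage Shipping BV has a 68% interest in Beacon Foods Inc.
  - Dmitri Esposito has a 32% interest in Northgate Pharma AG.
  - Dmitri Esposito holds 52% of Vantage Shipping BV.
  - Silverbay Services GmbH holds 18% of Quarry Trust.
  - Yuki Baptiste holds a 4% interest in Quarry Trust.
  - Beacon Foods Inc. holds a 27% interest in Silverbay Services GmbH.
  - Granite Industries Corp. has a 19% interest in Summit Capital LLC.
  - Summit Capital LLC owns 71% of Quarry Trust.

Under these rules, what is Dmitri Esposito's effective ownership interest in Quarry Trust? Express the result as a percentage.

13.210666%

By sibling attribution (R1), Dmitri Esposito is treated as also owning Chloe Esposito's interest in Northgate Pharma AG, giving 32% + 42% = 74%.
By sibling attribution (R1), Dmitri Esposito is treated as owning Chloe Esposito's 7% interest in Quarry Trust.
Chain via Northgate Pharma AG → Granite Industries Corp. → Summit Capital LLC (R2): 74% × 45% × 19% × 71% = 4.49217% of Quarry Trust.
Chain via Vantage Shipping BV → Beacon Foods Inc. → Silverbay Services GmbH (R2): 52% × 68% × 27% × 18% = 1.718496% of Quarry Trust.
Direct interest in Quarry Trust: 7%.
Aggregating (R3): 4.49217% + 1.718496% + 7% = 13.210666%.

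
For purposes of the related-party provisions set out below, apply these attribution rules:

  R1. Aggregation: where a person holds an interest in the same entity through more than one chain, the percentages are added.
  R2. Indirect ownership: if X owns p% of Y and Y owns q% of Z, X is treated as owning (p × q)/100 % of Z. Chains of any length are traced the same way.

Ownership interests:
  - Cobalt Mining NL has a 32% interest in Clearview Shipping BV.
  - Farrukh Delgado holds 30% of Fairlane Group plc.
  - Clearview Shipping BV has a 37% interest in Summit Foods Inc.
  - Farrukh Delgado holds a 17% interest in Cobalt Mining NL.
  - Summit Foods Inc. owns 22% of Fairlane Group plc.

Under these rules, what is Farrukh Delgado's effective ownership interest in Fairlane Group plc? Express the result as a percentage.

30.442816%

Chain via Cobalt Mining NL → Clearview Shipping BV → Summit Foods Inc. (R2): 17% × 32% × 37% × 22% = 0.442816% of Fairlane Group plc.
Direct interest in Fairlane Group plc: 30%.
Aggregating (R1): 0.442816% + 30% = 30.442816%.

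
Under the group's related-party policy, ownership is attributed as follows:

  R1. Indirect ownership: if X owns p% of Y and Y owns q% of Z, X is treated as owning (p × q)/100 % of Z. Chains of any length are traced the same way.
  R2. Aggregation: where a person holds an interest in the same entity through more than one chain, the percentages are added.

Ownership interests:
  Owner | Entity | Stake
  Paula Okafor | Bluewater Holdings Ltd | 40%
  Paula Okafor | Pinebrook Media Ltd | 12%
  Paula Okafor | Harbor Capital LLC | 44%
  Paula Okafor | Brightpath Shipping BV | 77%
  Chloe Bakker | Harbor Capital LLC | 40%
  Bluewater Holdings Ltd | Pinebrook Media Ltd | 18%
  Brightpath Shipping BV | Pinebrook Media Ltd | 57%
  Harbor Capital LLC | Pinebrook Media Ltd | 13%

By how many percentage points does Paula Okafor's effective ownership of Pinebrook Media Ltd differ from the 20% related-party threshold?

48.81

Chain via Harbor Capital LLC (R1): 44% × 13% = 5.72% of Pinebrook Media Ltd.
Chain via Brightpath Shipping BV (R1): 77% × 57% = 43.89% of Pinebrook Media Ltd.
Chain via Bluewater Holdings Ltd (R1): 40% × 18% = 7.2% of Pinebrook Media Ltd.
Direct interest in Pinebrook Media Ltd: 12%.
Aggregating (R2): 5.72% + 43.89% + 7.2% + 12% = 68.81%.
68.81% exceeds the 20% threshold by 48.81 percentage points.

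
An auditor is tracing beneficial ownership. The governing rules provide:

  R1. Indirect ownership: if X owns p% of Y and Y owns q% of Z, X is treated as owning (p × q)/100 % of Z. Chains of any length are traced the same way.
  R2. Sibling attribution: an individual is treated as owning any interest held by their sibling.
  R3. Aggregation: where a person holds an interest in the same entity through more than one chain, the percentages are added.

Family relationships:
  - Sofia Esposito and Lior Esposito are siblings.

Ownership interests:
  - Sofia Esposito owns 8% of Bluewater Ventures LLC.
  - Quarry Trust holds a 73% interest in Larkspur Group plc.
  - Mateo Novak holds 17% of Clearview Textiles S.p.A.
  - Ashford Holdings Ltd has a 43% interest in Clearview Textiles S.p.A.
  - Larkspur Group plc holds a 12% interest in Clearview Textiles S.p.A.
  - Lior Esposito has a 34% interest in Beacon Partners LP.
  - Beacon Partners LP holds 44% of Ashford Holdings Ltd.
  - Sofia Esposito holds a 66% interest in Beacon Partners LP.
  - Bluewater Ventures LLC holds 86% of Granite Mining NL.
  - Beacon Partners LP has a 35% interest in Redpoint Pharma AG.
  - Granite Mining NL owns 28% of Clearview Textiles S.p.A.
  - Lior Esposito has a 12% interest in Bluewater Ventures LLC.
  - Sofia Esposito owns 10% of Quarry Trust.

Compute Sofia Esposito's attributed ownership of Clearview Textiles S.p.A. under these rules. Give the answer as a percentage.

24.612%

By sibling attribution (R2), Sofia Esposito is treated as also owning Lior Esposito's interest in Beacon Partners LP, giving 66% + 34% = 100%.
By sibling attribution (R2), Sofia Esposito is treated as also owning Lior Esposito's interest in Bluewater Ventures LLC, giving 8% + 12% = 20%.
Chain via Quarry Trust → Larkspur Group plc (R1): 10% × 73% × 12% = 0.876% of Clearview Textiles S.p.A.
Chain via Beacon Partners LP → Ashford Holdings Ltd (R1): 100% × 44% × 43% = 18.92% of Clearview Textiles S.p.A.
Chain via Bluewater Ventures LLC → Granite Mining NL (R1): 20% × 86% × 28% = 4.816% of Clearview Textiles S.p.A.
Aggregating (R3): 0.876% + 18.92% + 4.816% = 24.612%.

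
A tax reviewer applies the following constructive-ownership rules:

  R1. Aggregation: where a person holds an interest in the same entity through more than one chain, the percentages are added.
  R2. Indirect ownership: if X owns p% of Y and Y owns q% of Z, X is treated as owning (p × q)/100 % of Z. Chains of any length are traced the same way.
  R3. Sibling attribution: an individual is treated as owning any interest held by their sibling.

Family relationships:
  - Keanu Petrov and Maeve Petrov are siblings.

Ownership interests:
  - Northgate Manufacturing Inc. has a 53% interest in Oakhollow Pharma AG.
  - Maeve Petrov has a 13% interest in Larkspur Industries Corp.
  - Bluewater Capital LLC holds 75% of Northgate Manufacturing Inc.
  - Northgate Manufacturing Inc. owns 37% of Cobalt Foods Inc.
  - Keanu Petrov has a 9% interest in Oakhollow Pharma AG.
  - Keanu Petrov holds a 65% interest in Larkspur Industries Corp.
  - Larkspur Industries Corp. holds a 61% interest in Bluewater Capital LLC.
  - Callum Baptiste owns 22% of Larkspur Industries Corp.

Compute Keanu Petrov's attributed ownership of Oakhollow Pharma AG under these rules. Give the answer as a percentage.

By sibling attribution (R3), Keanu Petrov is treated as also owning Maeve Petrov's interest in Larkspur Industries Corp, giving 65% + 13% = 78%.
Chain via Larkspur Industries Corp. → Bluewater Capital LLC → Northgate Manufacturing Inc. (R2): 78% × 61% × 75% × 53% = 18.91305% of Oakhollow Pharma AG.
Direct interest in Oakhollow Pharma AG: 9%.
Aggregating (R1): 18.91305% + 9% = 27.91305%.

27.91305%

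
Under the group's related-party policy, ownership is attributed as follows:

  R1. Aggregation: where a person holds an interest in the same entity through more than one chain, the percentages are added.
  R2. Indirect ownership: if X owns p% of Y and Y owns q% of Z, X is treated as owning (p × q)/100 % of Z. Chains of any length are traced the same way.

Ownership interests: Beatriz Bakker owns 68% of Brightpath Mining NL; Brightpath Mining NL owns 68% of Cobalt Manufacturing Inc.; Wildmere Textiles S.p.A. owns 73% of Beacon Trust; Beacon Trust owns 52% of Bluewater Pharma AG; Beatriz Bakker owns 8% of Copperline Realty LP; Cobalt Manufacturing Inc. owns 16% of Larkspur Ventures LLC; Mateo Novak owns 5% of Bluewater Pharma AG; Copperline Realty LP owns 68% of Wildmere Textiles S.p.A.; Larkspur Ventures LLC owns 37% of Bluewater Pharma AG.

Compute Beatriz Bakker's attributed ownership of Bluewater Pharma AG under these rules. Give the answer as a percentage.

4.802432%

Chain via Brightpath Mining NL → Cobalt Manufacturing Inc. → Larkspur Ventures LLC (R2): 68% × 68% × 16% × 37% = 2.737408% of Bluewater Pharma AG.
Chain via Copperline Realty LP → Wildmere Textiles S.p.A. → Beacon Trust (R2): 8% × 68% × 73% × 52% = 2.065024% of Bluewater Pharma AG.
Aggregating (R1): 2.737408% + 2.065024% = 4.802432%.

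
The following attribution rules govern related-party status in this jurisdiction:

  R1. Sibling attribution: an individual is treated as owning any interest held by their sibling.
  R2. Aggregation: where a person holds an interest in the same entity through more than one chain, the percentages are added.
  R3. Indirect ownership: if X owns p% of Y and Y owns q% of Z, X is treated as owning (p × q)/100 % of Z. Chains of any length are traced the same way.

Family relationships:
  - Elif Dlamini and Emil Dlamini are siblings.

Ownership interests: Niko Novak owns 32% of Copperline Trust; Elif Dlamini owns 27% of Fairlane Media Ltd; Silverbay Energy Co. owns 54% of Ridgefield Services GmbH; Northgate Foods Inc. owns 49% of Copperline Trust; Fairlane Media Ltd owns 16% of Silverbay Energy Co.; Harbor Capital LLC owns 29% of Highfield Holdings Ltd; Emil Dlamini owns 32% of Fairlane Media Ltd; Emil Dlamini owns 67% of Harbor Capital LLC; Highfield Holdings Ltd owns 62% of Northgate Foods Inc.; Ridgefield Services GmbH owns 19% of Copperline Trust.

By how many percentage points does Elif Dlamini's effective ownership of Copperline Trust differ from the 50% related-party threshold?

By sibling attribution (R1), Elif Dlamini is treated as also owning Emil Dlamini's interest in Fairlane Media Ltd, giving 27% + 32% = 59%.
By sibling attribution (R1), Elif Dlamini is treated as owning Emil Dlamini's 67% interest in Harbor Capital LLC.
Chain via Fairlane Media Ltd → Silverbay Energy Co. → Ridgefield Services GmbH (R3): 59% × 16% × 54% × 19% = 0.968544% of Copperline Trust.
Chain via Harbor Capital LLC → Highfield Holdings Ltd → Northgate Foods Inc. (R3): 67% × 29% × 62% × 49% = 5.902834% of Copperline Trust.
Aggregating (R2): 0.968544% + 5.902834% = 6.871378%.
6.871378% falls short of the 50% threshold by 43.128622 percentage points.

43.128622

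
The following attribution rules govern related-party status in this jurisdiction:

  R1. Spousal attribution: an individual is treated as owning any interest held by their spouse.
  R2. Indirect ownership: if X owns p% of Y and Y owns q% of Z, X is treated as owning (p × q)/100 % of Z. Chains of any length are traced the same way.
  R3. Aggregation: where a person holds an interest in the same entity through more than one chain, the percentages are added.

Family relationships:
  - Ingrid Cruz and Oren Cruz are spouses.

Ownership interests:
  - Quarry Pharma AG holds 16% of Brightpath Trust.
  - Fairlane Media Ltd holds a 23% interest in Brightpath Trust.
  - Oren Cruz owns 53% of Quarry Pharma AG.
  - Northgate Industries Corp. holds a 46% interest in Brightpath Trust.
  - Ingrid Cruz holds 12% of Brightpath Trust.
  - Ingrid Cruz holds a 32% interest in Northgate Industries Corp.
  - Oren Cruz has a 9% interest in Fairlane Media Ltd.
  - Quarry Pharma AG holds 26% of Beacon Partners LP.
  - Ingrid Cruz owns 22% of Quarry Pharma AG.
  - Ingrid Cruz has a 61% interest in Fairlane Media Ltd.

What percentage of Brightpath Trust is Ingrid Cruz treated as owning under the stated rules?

54.82%

By spousal attribution (R1), Ingrid Cruz is treated as also owning Oren Cruz's interest in Quarry Pharma AG, giving 22% + 53% = 75%.
By spousal attribution (R1), Ingrid Cruz is treated as also owning Oren Cruz's interest in Fairlane Media Ltd, giving 61% + 9% = 70%.
Chain via Quarry Pharma AG (R2): 75% × 16% = 12% of Brightpath Trust.
Chain via Fairlane Media Ltd (R2): 70% × 23% = 16.1% of Brightpath Trust.
Chain via Northgate Industries Corp. (R2): 32% × 46% = 14.72% of Brightpath Trust.
Direct interest in Brightpath Trust: 12%.
Aggregating (R3): 12% + 16.1% + 14.72% + 12% = 54.82%.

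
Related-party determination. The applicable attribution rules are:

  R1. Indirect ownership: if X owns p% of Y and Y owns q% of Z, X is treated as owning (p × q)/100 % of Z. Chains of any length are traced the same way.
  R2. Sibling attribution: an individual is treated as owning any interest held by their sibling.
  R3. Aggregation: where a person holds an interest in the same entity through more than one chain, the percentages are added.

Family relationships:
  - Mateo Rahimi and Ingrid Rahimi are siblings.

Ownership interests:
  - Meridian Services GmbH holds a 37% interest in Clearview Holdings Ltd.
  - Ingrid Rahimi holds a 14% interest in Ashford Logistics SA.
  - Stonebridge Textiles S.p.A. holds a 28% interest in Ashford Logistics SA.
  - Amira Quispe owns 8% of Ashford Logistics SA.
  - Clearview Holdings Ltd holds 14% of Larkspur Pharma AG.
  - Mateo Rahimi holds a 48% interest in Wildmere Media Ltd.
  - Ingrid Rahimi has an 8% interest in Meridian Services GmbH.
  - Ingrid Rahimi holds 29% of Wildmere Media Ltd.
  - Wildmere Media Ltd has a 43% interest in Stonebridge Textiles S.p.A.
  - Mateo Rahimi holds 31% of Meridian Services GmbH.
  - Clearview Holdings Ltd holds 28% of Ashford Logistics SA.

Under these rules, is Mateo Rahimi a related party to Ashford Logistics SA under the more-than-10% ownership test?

Yes

By sibling attribution (R2), Mateo Rahimi is treated as also owning Ingrid Rahimi's interest in Wildmere Media Ltd, giving 48% + 29% = 77%.
By sibling attribution (R2), Mateo Rahimi is treated as also owning Ingrid Rahimi's interest in Meridian Services GmbH, giving 31% + 8% = 39%.
By sibling attribution (R2), Mateo Rahimi is treated as owning Ingrid Rahimi's 14% interest in Ashford Logistics SA.
Chain via Wildmere Media Ltd → Stonebridge Textiles S.p.A. (R1): 77% × 43% × 28% = 9.2708% of Ashford Logistics SA.
Chain via Meridian Services GmbH → Clearview Holdings Ltd (R1): 39% × 37% × 28% = 4.0404% of Ashford Logistics SA.
Direct interest in Ashford Logistics SA: 14%.
Aggregating (R3): 9.2708% + 4.0404% + 14% = 27.3112%.
27.3112% exceeds the 10% threshold, so Mateo is a related party to Ashford Logistics SA.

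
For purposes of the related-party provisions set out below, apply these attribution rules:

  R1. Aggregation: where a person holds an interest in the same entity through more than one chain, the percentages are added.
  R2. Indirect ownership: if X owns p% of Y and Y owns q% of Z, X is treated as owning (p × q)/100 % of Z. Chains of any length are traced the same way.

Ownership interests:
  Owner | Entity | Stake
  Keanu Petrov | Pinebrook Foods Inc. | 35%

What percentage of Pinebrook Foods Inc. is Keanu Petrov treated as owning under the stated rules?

35%

Direct interest in Pinebrook Foods Inc: 35%.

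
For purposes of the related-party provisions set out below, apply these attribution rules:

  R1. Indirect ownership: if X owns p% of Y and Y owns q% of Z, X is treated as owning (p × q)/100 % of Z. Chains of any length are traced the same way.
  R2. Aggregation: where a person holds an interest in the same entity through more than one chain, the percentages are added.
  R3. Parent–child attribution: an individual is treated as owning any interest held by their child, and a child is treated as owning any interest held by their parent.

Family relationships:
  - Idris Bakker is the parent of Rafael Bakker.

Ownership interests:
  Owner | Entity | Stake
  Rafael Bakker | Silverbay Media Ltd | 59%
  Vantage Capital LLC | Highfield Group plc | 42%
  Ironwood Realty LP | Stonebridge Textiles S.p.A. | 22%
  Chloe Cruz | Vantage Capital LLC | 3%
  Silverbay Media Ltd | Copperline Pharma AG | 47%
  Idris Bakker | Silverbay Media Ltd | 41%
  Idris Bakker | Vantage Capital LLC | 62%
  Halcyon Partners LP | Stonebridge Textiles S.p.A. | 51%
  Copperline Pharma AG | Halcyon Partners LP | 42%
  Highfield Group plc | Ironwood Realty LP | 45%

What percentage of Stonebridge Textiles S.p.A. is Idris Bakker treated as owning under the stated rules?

12.64536%

By parent–child attribution (R3), Idris Bakker is treated as also owning Rafael Bakker's interest in Silverbay Media Ltd, giving 41% + 59% = 100%.
Chain via Vantage Capital LLC → Highfield Group plc → Ironwood Realty LP (R1): 62% × 42% × 45% × 22% = 2.57796% of Stonebridge Textiles S.p.A.
Chain via Silverbay Media Ltd → Copperline Pharma AG → Halcyon Partners LP (R1): 100% × 47% × 42% × 51% = 10.0674% of Stonebridge Textiles S.p.A.
Aggregating (R2): 2.57796% + 10.0674% = 12.64536%.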